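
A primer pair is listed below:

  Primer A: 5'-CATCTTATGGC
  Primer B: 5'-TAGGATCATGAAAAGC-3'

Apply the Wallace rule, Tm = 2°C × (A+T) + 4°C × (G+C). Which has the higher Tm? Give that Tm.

Primer B, 44°C

Primer A: A+T=6, G+C=5 → Tm = 2(6)+4(5) = 32°C
Primer B: A+T=10, G+C=6 → Tm = 2(10)+4(6) = 44°C
32°C vs 44°C → primer B is higher.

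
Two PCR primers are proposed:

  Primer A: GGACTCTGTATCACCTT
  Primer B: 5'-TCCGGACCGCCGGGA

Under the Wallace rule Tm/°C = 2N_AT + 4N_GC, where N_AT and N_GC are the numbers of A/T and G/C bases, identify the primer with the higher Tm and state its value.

Primer B, 54°C

Primer A: A+T=9, G+C=8 → Tm = 2(9)+4(8) = 50°C
Primer B: A+T=3, G+C=12 → Tm = 2(3)+4(12) = 54°C
50°C vs 54°C → primer B is higher.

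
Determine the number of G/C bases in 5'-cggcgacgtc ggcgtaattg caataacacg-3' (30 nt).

Counting bases: G=9, A=8, C=8, T=5
Total G or C: 9 + 8 = 17

17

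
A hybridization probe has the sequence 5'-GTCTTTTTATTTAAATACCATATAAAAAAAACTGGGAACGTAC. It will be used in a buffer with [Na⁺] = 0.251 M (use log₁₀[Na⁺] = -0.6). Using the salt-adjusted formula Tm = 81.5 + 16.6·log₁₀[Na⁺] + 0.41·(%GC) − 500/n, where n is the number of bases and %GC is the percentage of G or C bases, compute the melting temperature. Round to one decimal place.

70.4°C

Length n = 43. Counting bases: C=6, A=18, G=5, T=14
G+C = 11, so %GC = 11/43 × 100 = 25.581%
Salt term: 16.6 × (-0.6) = -9.96
GC term: 0.41 × 25.581 = 10.488; length term: −500/43 = −11.628
Tm = 81.5 + (-9.96) + 10.488 − 11.628 = 70.4 → 70.4°C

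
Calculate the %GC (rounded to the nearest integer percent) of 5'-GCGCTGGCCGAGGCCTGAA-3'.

Scanning the sequence gives A=3, C=6, T=2, G=8.
G+C = 8 + 6 = 14 out of 19 bases
%GC = 14/19 × 100 = 73.68% ≈ 74%

74%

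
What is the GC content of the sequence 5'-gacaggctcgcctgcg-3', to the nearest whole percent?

75%

T=2, G=6, A=2, C=6
G+C = 6 + 6 = 12 out of 16 bases
%GC = 12/16 × 100 = 75% ≈ 75%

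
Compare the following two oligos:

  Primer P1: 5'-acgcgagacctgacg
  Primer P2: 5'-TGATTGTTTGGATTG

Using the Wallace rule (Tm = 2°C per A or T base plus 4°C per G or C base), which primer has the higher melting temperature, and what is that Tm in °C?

Primer P1, 50°C

Primer P1: A+T=5, G+C=10 → Tm = 2(5)+4(10) = 50°C
Primer P2: A+T=10, G+C=5 → Tm = 2(10)+4(5) = 40°C
50°C vs 40°C → primer P1 is higher.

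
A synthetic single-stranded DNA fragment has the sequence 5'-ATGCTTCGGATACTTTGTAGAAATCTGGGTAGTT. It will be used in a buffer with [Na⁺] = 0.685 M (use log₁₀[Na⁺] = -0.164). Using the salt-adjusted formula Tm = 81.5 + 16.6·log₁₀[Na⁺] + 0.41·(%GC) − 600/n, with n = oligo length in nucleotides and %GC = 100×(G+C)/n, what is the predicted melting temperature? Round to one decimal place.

76.8°C

Length n = 34. Base counts: T=13, C=4, G=9, A=8
G+C = 13, so %GC = 13/34 × 100 = 38.235%
Salt term: 16.6 × (-0.164) = -2.722
GC term: 0.41 × 38.235 = 15.676; length term: −600/34 = −17.647
Tm = 81.5 + (-2.722) + 15.676 − 17.647 = 76.807 → 76.8°C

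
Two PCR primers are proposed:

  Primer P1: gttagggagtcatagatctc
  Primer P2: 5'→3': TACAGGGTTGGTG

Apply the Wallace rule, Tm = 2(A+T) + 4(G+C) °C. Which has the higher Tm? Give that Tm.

Primer P1, 58°C

Primer P1: A+T=11, G+C=9 → Tm = 2(11)+4(9) = 58°C
Primer P2: A+T=6, G+C=7 → Tm = 2(6)+4(7) = 40°C
58°C vs 40°C → primer P1 is higher.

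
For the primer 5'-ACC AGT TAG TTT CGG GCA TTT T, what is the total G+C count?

9

Scanning the sequence gives C=4, G=5, A=4, T=9.
G+C = 5 + 4 = 9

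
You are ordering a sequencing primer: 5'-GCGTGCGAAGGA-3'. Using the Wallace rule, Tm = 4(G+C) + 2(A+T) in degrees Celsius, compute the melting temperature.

A=3, G=6, T=1, C=2
So N_AT = 4 and N_GC = 8.
Tm = 4·8 + 2·4 = 32 + 8 = 40°C

40°C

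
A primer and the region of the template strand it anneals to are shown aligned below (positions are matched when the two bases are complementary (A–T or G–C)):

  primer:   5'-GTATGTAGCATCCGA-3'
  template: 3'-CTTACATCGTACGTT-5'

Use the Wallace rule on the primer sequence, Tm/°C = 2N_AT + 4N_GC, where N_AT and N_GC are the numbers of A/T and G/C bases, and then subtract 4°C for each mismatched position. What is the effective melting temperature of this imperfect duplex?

Primer base counts: A=4, T=4, G=4, C=3 → A+T=8, G+C=7
Perfect-match Tm = 2(8) + 4(7) = 16 + 28 = 44°C
Mismatches (positions where the bases are not complementary): 3 (at positions 2, 12, 14)
Effective Tm = 44 − 3×4 = 44 − 12 = 32°C

32°C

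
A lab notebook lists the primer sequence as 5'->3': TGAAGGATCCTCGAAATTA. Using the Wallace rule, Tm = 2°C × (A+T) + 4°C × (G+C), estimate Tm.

52°C

Counting bases: A=7, G=4, T=5, C=3
A+T = 12, G+C = 7
Tm = 2×12 + 4×7 = 52°C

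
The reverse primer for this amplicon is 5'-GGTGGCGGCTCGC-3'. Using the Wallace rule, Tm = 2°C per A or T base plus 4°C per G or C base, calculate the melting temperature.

A=0, G=7, C=4, T=2
AT pairs contribute 2, GC pairs contribute 11.
Tm = 2×2 + 4×11 = 48°C

48°C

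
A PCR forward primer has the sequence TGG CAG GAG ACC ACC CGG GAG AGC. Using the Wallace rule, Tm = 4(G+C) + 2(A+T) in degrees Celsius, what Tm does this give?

82°C

Scanning the sequence gives T=1, G=10, A=6, C=7.
A+T = 7, G+C = 17
Tm = 2(7) + 4(17) = 14 + 68 = 82°C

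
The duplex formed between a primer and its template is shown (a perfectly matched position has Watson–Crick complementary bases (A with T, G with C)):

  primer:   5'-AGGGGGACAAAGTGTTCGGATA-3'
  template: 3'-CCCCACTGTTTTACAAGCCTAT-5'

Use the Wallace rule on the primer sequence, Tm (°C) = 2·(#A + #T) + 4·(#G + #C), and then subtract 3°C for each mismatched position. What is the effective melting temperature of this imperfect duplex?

57°C

Primer base counts: A=7, T=4, G=9, C=2 → A+T=11, G+C=11
Perfect-match Tm = 2(11) + 4(11) = 22 + 44 = 66°C
Mismatches (positions where the bases are not complementary): 3 (at positions 1, 5, 12)
Effective Tm = 66 − 3×3 = 66 − 9 = 57°C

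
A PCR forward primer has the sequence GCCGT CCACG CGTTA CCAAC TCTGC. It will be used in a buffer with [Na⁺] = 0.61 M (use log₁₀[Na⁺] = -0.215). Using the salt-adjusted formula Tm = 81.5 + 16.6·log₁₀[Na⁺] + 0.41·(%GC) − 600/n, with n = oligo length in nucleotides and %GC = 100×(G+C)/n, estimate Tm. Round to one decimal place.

80.2°C

Length n = 25. A=4, C=11, G=5, T=5
G+C = 16, so %GC = 16/25 × 100 = 64%
Salt term: 16.6 × (-0.215) = -3.569
GC term: 0.41 × 64 = 26.24; length term: −600/25 = −24
Tm = 81.5 + (-3.569) + 26.24 − 24 = 80.171 → 80.2°C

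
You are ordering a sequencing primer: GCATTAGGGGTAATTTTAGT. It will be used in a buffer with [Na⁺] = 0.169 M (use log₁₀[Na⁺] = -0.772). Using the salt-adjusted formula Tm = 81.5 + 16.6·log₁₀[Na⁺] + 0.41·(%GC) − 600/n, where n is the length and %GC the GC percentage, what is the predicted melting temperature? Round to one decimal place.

Length n = 20. Base counts: A=5, C=1, T=8, G=6
G+C = 7, so %GC = 7/20 × 100 = 35%
Salt term: 16.6 × (-0.772) = -12.815
GC term: 0.41 × 35 = 14.35; length term: −600/20 = −30
Tm = 81.5 + (-12.815) + 14.35 − 30 = 53.035 → 53.0°C

53.0°C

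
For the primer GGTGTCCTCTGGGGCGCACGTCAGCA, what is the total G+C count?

18

Base counts: G=10, C=8, A=3, T=5
G+C = 10 + 8 = 18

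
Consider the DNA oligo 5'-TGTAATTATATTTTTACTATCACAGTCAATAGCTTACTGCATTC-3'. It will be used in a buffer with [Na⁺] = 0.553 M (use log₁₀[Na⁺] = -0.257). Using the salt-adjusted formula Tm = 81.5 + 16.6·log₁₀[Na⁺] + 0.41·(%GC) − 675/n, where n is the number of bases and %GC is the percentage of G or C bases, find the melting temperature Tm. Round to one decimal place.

Length n = 44. A=13, T=19, G=4, C=8
G+C = 12, so %GC = 12/44 × 100 = 27.273%
Salt term: 16.6 × (-0.257) = -4.266
GC term: 0.41 × 27.273 = 11.182; length term: −675/44 = −15.341
Tm = 81.5 + (-4.266) + 11.182 − 15.341 = 73.075 → 73.1°C

73.1°C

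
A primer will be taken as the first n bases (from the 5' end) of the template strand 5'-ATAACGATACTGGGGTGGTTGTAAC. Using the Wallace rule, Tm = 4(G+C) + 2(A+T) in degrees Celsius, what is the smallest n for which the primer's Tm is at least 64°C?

First 21 bases: ATAACGATACTGGGGTGGTTG → Tm = 62°C (< 64°C)
First 22 bases: ATAACGATACTGGGGTGGTTGT → Tm = 64°C (≥ 64°C)
Since every base adds ≥2°C, Tm only increases with n, so the threshold is first crossed at n = 22.

n = 22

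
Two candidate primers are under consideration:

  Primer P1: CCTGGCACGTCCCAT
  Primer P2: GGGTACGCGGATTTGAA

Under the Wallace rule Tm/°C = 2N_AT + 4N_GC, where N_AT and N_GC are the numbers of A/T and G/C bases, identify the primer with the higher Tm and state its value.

Primer P2, 52°C

Primer P1: A+T=5, G+C=10 → Tm = 2(5)+4(10) = 50°C
Primer P2: A+T=8, G+C=9 → Tm = 2(8)+4(9) = 52°C
50°C vs 52°C → primer P2 is higher.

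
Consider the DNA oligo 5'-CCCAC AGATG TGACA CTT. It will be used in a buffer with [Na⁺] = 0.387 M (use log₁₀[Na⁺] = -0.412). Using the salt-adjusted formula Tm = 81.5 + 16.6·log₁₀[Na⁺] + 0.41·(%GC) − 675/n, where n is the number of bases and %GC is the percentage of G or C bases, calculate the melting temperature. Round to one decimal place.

57.7°C

Length n = 18. Counting bases: A=5, G=3, T=4, C=6
G+C = 9, so %GC = 9/18 × 100 = 50%
Salt term: 16.6 × (-0.412) = -6.839
GC term: 0.41 × 50 = 20.5; length term: −675/18 = −37.5
Tm = 81.5 + (-6.839) + 20.5 − 37.5 = 57.661 → 57.7°C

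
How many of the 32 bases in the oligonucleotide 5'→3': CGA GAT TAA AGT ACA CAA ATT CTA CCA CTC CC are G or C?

Scanning the sequence gives A=12, C=10, T=7, G=3.
Total G or C: 3 + 10 = 13

13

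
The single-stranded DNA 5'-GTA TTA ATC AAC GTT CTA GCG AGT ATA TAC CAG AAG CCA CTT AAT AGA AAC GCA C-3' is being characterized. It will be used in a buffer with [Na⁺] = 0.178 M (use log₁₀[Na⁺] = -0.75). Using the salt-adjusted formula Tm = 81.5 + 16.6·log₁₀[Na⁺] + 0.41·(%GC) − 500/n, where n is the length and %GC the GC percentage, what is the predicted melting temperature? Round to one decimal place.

Length n = 55. Counting bases: A=21, G=9, T=13, C=12
G+C = 21, so %GC = 21/55 × 100 = 38.182%
Salt term: 16.6 × (-0.75) = -12.45
GC term: 0.41 × 38.182 = 15.655; length term: −500/55 = −9.091
Tm = 81.5 + (-12.45) + 15.655 − 9.091 = 75.614 → 75.6°C

75.6°C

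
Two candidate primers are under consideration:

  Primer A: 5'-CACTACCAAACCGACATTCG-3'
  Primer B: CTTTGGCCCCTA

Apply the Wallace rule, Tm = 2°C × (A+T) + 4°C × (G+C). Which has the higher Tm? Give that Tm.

Primer A: A+T=10, G+C=10 → Tm = 2(10)+4(10) = 60°C
Primer B: A+T=5, G+C=7 → Tm = 2(5)+4(7) = 38°C
60°C vs 38°C → primer A is higher.

Primer A, 60°C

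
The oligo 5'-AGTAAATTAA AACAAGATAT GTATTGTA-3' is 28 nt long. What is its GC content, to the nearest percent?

18%

Scanning the sequence gives T=9, G=4, C=1, A=14.
G+C = 4 + 1 = 5 out of 28 bases
%GC = 5/28 × 100 = 17.86% ≈ 18%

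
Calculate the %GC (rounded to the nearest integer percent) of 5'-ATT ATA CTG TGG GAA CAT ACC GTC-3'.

42%

Scanning the sequence gives A=7, T=7, C=5, G=5.
G+C = 5 + 5 = 10 out of 24 bases
%GC = 10/24 × 100 = 41.67% ≈ 42%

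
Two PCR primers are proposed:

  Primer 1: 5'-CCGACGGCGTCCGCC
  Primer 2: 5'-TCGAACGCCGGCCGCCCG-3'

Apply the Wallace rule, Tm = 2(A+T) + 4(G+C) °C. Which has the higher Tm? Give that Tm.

Primer 2, 66°C

Primer 1: A+T=2, G+C=13 → Tm = 2(2)+4(13) = 56°C
Primer 2: A+T=3, G+C=15 → Tm = 2(3)+4(15) = 66°C
56°C vs 66°C → primer 2 is higher.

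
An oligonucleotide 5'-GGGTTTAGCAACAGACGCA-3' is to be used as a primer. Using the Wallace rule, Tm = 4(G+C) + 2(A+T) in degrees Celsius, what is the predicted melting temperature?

Base counts: G=6, C=4, A=6, T=3
So N_AT = 9 and N_GC = 10.
Tm = 2×9 + 4×10 = 58°C

58°C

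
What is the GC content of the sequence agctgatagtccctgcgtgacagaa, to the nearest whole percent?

Counting bases: T=5, A=7, C=6, G=7
G+C = 7 + 6 = 13 out of 25 bases
%GC = 13/25 × 100 = 52% ≈ 52%

52%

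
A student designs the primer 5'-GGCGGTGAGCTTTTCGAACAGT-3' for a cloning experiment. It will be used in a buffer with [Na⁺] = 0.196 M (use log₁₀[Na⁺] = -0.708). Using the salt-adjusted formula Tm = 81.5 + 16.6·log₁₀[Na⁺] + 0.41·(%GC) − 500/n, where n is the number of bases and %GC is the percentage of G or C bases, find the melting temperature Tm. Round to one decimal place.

Length n = 22. G=8, C=4, T=6, A=4
G+C = 12, so %GC = 12/22 × 100 = 54.545%
Salt term: 16.6 × (-0.708) = -11.753
GC term: 0.41 × 54.545 = 22.363; length term: −500/22 = −22.727
Tm = 81.5 + (-11.753) + 22.363 − 22.727 = 69.383 → 69.4°C

69.4°C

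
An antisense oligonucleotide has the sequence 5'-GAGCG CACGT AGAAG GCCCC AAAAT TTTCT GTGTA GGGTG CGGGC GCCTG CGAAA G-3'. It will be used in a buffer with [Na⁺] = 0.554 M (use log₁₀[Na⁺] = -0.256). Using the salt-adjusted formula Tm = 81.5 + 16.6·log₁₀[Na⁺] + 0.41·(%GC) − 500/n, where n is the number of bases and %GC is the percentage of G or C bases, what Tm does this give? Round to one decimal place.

92.5°C

Length n = 56. Scanning the sequence gives A=13, T=10, G=20, C=13.
G+C = 33, so %GC = 33/56 × 100 = 58.929%
Salt term: 16.6 × (-0.256) = -4.25
GC term: 0.41 × 58.929 = 24.161; length term: −500/56 = −8.929
Tm = 81.5 + (-4.25) + 24.161 − 8.929 = 92.482 → 92.5°C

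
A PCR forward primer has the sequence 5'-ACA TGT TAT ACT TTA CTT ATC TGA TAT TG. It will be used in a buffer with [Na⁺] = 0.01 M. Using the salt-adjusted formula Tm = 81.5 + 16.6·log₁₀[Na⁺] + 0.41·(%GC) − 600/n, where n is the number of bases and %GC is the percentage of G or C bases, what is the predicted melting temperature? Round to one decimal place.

Length n = 29. Counting bases: T=14, A=8, C=4, G=3
G+C = 7, so %GC = 7/29 × 100 = 24.138%
Salt term: 16.6 × (-2) = -33.2
GC term: 0.41 × 24.138 = 9.897; length term: −600/29 = −20.69
Tm = 81.5 + (-33.2) + 9.897 − 20.69 = 37.507 → 37.5°C

37.5°C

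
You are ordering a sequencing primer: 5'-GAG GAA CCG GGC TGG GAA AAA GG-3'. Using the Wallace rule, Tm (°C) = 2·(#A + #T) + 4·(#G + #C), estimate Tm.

Base counts: T=1, C=3, A=8, G=11
A+T = 9, G+C = 14
Tm = 2×9 + 4×14 = 74°C

74°C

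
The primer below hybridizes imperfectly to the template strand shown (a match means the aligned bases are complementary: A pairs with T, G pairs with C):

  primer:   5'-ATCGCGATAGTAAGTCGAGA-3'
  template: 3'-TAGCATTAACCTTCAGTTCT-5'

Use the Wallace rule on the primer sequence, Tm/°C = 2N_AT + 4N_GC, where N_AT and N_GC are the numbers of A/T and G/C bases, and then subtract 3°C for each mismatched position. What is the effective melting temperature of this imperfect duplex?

Primer base counts: A=7, T=4, G=6, C=3 → A+T=11, G+C=9
Perfect-match Tm = 2(11) + 4(9) = 22 + 36 = 58°C
Mismatches (positions where the bases are not complementary): 5 (at positions 5, 6, 9, 11, 17)
Effective Tm = 58 − 5×3 = 58 − 15 = 43°C

43°C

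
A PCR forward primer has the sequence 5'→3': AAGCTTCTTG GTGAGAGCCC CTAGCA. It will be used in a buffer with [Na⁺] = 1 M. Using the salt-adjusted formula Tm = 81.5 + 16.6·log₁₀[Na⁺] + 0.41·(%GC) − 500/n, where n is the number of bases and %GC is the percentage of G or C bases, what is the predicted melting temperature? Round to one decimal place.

84.3°C

Length n = 26. T=6, C=7, G=7, A=6
G+C = 14, so %GC = 14/26 × 100 = 53.846%
Salt term: 16.6 × (0) = 0
GC term: 0.41 × 53.846 = 22.077; length term: −500/26 = −19.231
Tm = 81.5 + (0) + 22.077 − 19.231 = 84.346 → 84.3°C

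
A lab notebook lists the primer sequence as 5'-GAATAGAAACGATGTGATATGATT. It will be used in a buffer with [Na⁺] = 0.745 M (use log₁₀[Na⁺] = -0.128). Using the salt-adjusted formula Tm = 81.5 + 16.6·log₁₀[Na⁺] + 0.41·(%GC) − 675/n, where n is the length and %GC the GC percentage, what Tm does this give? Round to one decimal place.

Length n = 24. Base counts: T=7, C=1, G=6, A=10
G+C = 7, so %GC = 7/24 × 100 = 29.167%
Salt term: 16.6 × (-0.128) = -2.125
GC term: 0.41 × 29.167 = 11.958; length term: −675/24 = −28.125
Tm = 81.5 + (-2.125) + 11.958 − 28.125 = 63.208 → 63.2°C

63.2°C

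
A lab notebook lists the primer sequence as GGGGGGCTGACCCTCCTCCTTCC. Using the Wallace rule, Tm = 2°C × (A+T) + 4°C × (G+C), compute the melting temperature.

80°C

Scanning the sequence gives G=7, T=5, C=10, A=1.
A+T = 6, G+C = 17
Tm = 2×6 + 4×17 = 80°C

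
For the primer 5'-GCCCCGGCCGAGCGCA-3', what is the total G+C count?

14

Scanning the sequence gives C=8, G=6, T=0, A=2.
G+C = 6 + 8 = 14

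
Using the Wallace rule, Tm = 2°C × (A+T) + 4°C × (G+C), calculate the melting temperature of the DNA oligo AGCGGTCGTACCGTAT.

50°C

Base counts: G=5, C=4, A=3, T=4
AT pairs contribute 7, GC pairs contribute 9.
Tm = 4·9 + 2·7 = 36 + 14 = 50°C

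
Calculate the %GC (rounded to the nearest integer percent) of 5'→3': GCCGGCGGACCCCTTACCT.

Counting bases: G=5, A=2, C=9, T=3
G+C = 5 + 9 = 14 out of 19 bases
%GC = 14/19 × 100 = 73.68% ≈ 74%

74%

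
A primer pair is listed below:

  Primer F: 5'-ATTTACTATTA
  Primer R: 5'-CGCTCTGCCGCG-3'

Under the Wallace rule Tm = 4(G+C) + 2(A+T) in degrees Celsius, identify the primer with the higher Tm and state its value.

Primer R, 44°C

Primer F: A+T=10, G+C=1 → Tm = 2(10)+4(1) = 24°C
Primer R: A+T=2, G+C=10 → Tm = 2(2)+4(10) = 44°C
24°C vs 44°C → primer R is higher.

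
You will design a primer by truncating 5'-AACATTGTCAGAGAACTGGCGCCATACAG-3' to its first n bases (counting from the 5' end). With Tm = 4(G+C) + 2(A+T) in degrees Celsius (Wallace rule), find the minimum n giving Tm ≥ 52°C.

First 18 bases: AACATTGTCAGAGAACTG → Tm = 50°C (< 52°C)
First 19 bases: AACATTGTCAGAGAACTGG → Tm = 54°C (≥ 52°C)
Since every base adds ≥2°C, Tm only increases with n, so the threshold is first crossed at n = 19.

n = 19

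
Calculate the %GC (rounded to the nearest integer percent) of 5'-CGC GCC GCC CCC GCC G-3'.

Base counts: C=11, T=0, G=5, A=0
G+C = 5 + 11 = 16 out of 16 bases
%GC = 16/16 × 100 = 100% ≈ 100%

100%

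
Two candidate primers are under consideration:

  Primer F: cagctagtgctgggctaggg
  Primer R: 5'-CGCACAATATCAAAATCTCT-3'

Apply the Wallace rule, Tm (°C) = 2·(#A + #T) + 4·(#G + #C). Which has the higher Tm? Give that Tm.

Primer F, 66°C

Primer F: A+T=7, G+C=13 → Tm = 2(7)+4(13) = 66°C
Primer R: A+T=13, G+C=7 → Tm = 2(13)+4(7) = 54°C
66°C vs 54°C → primer F is higher.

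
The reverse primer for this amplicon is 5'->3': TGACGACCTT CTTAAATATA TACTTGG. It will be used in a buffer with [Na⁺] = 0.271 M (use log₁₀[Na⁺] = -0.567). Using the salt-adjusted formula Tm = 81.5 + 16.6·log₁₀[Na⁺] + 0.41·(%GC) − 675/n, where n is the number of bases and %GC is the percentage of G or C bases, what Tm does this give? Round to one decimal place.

60.8°C

Length n = 27. Scanning the sequence gives T=10, G=4, A=8, C=5.
G+C = 9, so %GC = 9/27 × 100 = 33.333%
Salt term: 16.6 × (-0.567) = -9.412
GC term: 0.41 × 33.333 = 13.667; length term: −675/27 = −25
Tm = 81.5 + (-9.412) + 13.667 − 25 = 60.755 → 60.8°C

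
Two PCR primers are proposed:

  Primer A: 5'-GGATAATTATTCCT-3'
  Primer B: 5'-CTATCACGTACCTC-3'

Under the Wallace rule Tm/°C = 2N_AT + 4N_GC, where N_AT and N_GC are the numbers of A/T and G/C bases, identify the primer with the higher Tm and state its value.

Primer B, 42°C

Primer A: A+T=10, G+C=4 → Tm = 2(10)+4(4) = 36°C
Primer B: A+T=7, G+C=7 → Tm = 2(7)+4(7) = 42°C
36°C vs 42°C → primer B is higher.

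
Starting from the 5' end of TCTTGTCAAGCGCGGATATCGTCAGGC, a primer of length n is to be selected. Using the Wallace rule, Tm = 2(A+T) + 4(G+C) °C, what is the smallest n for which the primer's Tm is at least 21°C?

First 7 bases: TCTTGTC → Tm = 20°C (< 21°C)
First 8 bases: TCTTGTCA → Tm = 22°C (≥ 21°C)
Since every base adds ≥2°C, Tm only increases with n, so the threshold is first crossed at n = 8.

n = 8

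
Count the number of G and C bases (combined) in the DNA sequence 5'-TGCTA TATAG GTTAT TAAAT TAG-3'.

5

Counting bases: T=10, C=1, G=4, A=8
G+C = 4 + 1 = 5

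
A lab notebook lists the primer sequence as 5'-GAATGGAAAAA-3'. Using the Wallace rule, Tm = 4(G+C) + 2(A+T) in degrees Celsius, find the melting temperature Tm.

28°C

G=3, T=1, A=7, C=0
AT pairs contribute 8, GC pairs contribute 3.
Tm = 2(8) + 4(3) = 16 + 12 = 28°C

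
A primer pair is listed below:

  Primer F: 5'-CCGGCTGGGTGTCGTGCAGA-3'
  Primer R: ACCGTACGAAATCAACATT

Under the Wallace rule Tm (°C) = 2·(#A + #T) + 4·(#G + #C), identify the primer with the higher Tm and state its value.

Primer F, 68°C

Primer F: A+T=6, G+C=14 → Tm = 2(6)+4(14) = 68°C
Primer R: A+T=12, G+C=7 → Tm = 2(12)+4(7) = 52°C
68°C vs 52°C → primer F is higher.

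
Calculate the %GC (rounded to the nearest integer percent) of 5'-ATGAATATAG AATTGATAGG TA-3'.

Scanning the sequence gives C=0, G=5, A=10, T=7.
G+C = 5 + 0 = 5 out of 22 bases
%GC = 5/22 × 100 = 22.73% ≈ 23%

23%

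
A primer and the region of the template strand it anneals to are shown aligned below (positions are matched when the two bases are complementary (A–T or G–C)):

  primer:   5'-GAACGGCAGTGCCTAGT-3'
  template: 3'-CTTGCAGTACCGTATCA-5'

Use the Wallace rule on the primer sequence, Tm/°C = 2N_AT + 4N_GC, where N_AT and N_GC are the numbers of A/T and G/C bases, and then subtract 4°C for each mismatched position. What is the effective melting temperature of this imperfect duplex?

38°C

Primer base counts: A=4, T=3, G=6, C=4 → A+T=7, G+C=10
Perfect-match Tm = 2(7) + 4(10) = 14 + 40 = 54°C
Mismatches (positions where the bases are not complementary): 4 (at positions 6, 9, 10, 13)
Effective Tm = 54 − 4×4 = 54 − 16 = 38°C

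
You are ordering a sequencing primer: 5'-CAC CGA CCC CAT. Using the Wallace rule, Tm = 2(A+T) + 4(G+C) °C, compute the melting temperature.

Base counts: A=3, C=7, G=1, T=1
So N_AT = 4 and N_GC = 8.
Tm = 4·8 + 2·4 = 32 + 8 = 40°C

40°C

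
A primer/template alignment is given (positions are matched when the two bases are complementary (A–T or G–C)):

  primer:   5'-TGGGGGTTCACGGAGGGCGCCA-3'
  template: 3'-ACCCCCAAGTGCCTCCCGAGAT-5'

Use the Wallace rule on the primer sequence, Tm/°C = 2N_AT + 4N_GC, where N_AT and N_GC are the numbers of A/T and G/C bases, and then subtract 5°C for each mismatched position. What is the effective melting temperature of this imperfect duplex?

66°C

Primer base counts: A=3, T=3, G=11, C=5 → A+T=6, G+C=16
Perfect-match Tm = 2(6) + 4(16) = 12 + 64 = 76°C
Mismatches (positions where the bases are not complementary): 2 (at positions 19, 21)
Effective Tm = 76 − 2×5 = 76 − 10 = 66°C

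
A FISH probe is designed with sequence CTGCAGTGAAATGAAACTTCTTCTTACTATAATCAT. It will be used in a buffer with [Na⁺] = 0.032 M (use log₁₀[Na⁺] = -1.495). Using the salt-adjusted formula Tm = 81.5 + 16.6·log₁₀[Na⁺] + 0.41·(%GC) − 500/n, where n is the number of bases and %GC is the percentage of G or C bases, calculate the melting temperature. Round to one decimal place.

Length n = 36. C=7, G=4, A=12, T=13
G+C = 11, so %GC = 11/36 × 100 = 30.556%
Salt term: 16.6 × (-1.495) = -24.817
GC term: 0.41 × 30.556 = 12.528; length term: −500/36 = −13.889
Tm = 81.5 + (-24.817) + 12.528 − 13.889 = 55.322 → 55.3°C

55.3°C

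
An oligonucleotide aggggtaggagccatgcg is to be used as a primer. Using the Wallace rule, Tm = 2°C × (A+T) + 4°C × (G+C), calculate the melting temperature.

T=2, A=4, C=3, G=9
AT pairs contribute 6, GC pairs contribute 12.
Tm = 4·12 + 2·6 = 48 + 12 = 60°C

60°C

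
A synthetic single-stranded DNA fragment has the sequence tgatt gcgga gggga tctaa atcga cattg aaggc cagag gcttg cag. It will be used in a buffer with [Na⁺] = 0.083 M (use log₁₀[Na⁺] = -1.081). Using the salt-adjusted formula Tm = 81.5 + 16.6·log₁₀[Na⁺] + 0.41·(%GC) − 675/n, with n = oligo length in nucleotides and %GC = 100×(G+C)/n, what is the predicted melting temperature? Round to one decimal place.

Length n = 48. Base counts: T=10, A=13, G=17, C=8
G+C = 25, so %GC = 25/48 × 100 = 52.083%
Salt term: 16.6 × (-1.081) = -17.945
GC term: 0.41 × 52.083 = 21.354; length term: −675/48 = −14.062
Tm = 81.5 + (-17.945) + 21.354 − 14.062 = 70.847 → 70.8°C

70.8°C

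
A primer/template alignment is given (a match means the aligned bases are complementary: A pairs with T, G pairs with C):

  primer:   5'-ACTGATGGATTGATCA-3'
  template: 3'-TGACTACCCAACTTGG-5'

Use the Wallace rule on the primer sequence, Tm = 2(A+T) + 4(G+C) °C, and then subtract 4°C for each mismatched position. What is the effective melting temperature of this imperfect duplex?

Primer base counts: A=5, T=5, G=4, C=2 → A+T=10, G+C=6
Perfect-match Tm = 2(10) + 4(6) = 20 + 24 = 44°C
Mismatches (positions where the bases are not complementary): 3 (at positions 9, 14, 16)
Effective Tm = 44 − 3×4 = 44 − 12 = 32°C

32°C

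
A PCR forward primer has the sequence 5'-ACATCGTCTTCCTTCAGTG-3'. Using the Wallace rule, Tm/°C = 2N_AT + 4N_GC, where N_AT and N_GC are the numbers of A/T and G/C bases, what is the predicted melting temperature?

Base counts: T=7, A=3, C=6, G=3
AT pairs contribute 10, GC pairs contribute 9.
Tm = 2×10 + 4×9 = 56°C

56°C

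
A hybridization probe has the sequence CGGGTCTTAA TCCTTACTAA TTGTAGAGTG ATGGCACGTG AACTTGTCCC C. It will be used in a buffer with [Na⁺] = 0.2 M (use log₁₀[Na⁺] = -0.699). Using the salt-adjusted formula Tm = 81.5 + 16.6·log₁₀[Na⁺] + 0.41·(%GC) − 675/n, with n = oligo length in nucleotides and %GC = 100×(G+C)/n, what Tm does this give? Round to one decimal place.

76.0°C

Length n = 51. Base counts: A=11, T=16, G=12, C=12
G+C = 24, so %GC = 24/51 × 100 = 47.059%
Salt term: 16.6 × (-0.699) = -11.603
GC term: 0.41 × 47.059 = 19.294; length term: −675/51 = −13.235
Tm = 81.5 + (-11.603) + 19.294 − 13.235 = 75.956 → 76.0°C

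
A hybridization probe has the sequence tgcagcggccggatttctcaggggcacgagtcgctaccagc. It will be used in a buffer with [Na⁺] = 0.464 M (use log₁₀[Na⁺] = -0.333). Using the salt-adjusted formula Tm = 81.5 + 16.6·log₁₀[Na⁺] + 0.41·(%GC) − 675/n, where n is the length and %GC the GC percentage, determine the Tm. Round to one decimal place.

Length n = 41. A=7, T=7, G=14, C=13
G+C = 27, so %GC = 27/41 × 100 = 65.854%
Salt term: 16.6 × (-0.333) = -5.528
GC term: 0.41 × 65.854 = 27; length term: −675/41 = −16.463
Tm = 81.5 + (-5.528) + 27 − 16.463 = 86.509 → 86.5°C

86.5°C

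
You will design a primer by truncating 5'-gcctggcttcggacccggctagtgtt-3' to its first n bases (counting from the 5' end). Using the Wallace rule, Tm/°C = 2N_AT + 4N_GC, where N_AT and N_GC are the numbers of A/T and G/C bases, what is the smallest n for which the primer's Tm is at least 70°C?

n = 20

First 19 bases: GCCTGGCTTCGGACCCGGC → Tm = 68°C (< 70°C)
First 20 bases: GCCTGGCTTCGGACCCGGCT → Tm = 70°C (≥ 70°C)
Since every base adds ≥2°C, Tm only increases with n, so the threshold is first crossed at n = 20.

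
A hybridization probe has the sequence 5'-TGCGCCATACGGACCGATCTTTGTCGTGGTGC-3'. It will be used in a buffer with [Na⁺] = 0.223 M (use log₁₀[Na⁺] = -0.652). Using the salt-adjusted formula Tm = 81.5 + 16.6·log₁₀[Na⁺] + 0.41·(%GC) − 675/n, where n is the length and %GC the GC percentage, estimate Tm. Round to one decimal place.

73.9°C

Length n = 32. Counting bases: G=10, T=9, C=9, A=4
G+C = 19, so %GC = 19/32 × 100 = 59.375%
Salt term: 16.6 × (-0.652) = -10.823
GC term: 0.41 × 59.375 = 24.344; length term: −675/32 = −21.094
Tm = 81.5 + (-10.823) + 24.344 − 21.094 = 73.927 → 73.9°C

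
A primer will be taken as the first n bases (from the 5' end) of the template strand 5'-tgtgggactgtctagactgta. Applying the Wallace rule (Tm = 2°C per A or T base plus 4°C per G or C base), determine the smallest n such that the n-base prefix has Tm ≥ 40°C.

n = 13

First 12 bases: TGTGGGACTGTC → Tm = 38°C (< 40°C)
First 13 bases: TGTGGGACTGTCT → Tm = 40°C (≥ 40°C)
Since every base adds ≥2°C, Tm only increases with n, so the threshold is first crossed at n = 13.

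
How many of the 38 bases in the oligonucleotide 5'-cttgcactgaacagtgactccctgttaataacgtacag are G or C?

T=10, A=11, C=10, G=7
G+C = 7 + 10 = 17

17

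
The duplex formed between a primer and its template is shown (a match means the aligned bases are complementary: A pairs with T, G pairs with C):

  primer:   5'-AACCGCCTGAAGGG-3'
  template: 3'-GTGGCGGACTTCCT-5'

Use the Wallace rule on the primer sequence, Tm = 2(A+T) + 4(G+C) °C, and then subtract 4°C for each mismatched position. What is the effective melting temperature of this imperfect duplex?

38°C

Primer base counts: A=4, T=1, G=5, C=4 → A+T=5, G+C=9
Perfect-match Tm = 2(5) + 4(9) = 10 + 36 = 46°C
Mismatches (positions where the bases are not complementary): 2 (at positions 1, 14)
Effective Tm = 46 − 2×4 = 46 − 8 = 38°C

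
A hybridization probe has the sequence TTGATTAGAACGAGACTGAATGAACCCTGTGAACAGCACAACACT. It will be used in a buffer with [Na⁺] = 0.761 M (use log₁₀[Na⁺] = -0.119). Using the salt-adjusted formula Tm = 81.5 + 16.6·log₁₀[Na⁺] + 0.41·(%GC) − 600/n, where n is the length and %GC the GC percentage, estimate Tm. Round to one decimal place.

Length n = 45. Counting bases: G=9, C=10, T=9, A=17
G+C = 19, so %GC = 19/45 × 100 = 42.222%
Salt term: 16.6 × (-0.119) = -1.975
GC term: 0.41 × 42.222 = 17.311; length term: −600/45 = −13.333
Tm = 81.5 + (-1.975) + 17.311 − 13.333 = 83.503 → 83.5°C

83.5°C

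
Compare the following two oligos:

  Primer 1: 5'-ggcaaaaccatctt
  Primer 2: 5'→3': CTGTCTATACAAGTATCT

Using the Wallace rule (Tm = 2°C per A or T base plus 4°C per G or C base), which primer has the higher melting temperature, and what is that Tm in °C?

Primer 2, 48°C

Primer 1: A+T=8, G+C=6 → Tm = 2(8)+4(6) = 40°C
Primer 2: A+T=12, G+C=6 → Tm = 2(12)+4(6) = 48°C
40°C vs 48°C → primer 2 is higher.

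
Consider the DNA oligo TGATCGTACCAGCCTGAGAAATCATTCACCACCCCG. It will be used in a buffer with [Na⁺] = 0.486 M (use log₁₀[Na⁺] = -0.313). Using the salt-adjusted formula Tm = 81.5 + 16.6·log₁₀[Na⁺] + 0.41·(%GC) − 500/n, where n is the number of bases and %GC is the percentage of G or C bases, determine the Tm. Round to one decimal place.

Length n = 36. Scanning the sequence gives G=6, A=10, C=13, T=7.
G+C = 19, so %GC = 19/36 × 100 = 52.778%
Salt term: 16.6 × (-0.313) = -5.196
GC term: 0.41 × 52.778 = 21.639; length term: −500/36 = −13.889
Tm = 81.5 + (-5.196) + 21.639 − 13.889 = 84.054 → 84.1°C

84.1°C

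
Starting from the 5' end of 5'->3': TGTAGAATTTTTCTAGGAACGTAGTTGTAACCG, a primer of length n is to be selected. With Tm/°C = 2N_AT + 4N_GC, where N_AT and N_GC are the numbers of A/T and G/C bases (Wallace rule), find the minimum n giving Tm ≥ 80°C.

n = 31

First 30 bases: TGTAGAATTTTTCTAGGAACGTAGTTGTAA → Tm = 78°C (< 80°C)
First 31 bases: TGTAGAATTTTTCTAGGAACGTAGTTGTAAC → Tm = 82°C (≥ 80°C)
Each additional base adds 2°C (A/T) or 4°C (G/C), so Tm is non-decreasing in n; n = 31 is the first length to reach 80°C.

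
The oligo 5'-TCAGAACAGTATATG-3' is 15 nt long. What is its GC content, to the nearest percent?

33%

Base counts: A=6, T=4, G=3, C=2
G+C = 3 + 2 = 5 out of 15 bases
%GC = 5/15 × 100 = 33.33% ≈ 33%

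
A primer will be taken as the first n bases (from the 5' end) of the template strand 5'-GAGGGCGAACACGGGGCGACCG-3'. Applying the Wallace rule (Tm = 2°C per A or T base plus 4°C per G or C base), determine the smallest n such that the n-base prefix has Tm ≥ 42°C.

First 12 bases: GAGGGCGAACAC → Tm = 40°C (< 42°C)
First 13 bases: GAGGGCGAACACG → Tm = 44°C (≥ 42°C)
Since every base adds ≥2°C, Tm only increases with n, so the threshold is first crossed at n = 13.

n = 13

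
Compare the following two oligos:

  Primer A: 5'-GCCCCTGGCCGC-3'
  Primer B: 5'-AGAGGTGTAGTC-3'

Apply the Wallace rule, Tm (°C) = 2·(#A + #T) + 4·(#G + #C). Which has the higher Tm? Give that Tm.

Primer A, 46°C

Primer A: A+T=1, G+C=11 → Tm = 2(1)+4(11) = 46°C
Primer B: A+T=6, G+C=6 → Tm = 2(6)+4(6) = 36°C
46°C vs 36°C → primer A is higher.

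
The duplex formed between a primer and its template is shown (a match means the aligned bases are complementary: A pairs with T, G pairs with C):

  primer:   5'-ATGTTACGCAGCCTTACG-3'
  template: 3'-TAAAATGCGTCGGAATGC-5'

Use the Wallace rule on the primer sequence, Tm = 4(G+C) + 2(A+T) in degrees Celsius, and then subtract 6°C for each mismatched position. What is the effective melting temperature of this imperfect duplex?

Primer base counts: A=4, T=5, G=4, C=5 → A+T=9, G+C=9
Perfect-match Tm = 2(9) + 4(9) = 18 + 36 = 54°C
Mismatches (positions where the bases are not complementary): 1 (at position 3)
Effective Tm = 54 − 1×6 = 54 − 6 = 48°C

48°C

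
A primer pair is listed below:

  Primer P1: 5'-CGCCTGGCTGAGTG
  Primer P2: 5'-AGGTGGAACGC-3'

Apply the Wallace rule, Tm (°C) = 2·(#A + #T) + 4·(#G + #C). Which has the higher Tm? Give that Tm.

Primer P1: A+T=4, G+C=10 → Tm = 2(4)+4(10) = 48°C
Primer P2: A+T=4, G+C=7 → Tm = 2(4)+4(7) = 36°C
48°C vs 36°C → primer P1 is higher.

Primer P1, 48°C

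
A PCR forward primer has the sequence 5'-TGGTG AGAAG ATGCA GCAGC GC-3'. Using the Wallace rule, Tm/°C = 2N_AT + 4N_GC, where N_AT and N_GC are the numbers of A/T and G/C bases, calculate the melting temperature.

70°C

Base counts: A=6, T=3, G=9, C=4
AT pairs contribute 9, GC pairs contribute 13.
Tm = 2(9) + 4(13) = 18 + 52 = 70°C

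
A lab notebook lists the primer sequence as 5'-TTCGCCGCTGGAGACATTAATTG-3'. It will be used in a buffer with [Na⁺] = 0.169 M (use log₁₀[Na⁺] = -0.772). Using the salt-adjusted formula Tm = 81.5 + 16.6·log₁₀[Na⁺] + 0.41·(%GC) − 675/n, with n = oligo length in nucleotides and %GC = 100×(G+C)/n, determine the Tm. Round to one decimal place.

Length n = 23. G=6, C=5, A=5, T=7
G+C = 11, so %GC = 11/23 × 100 = 47.826%
Salt term: 16.6 × (-0.772) = -12.815
GC term: 0.41 × 47.826 = 19.609; length term: −675/23 = −29.348
Tm = 81.5 + (-12.815) + 19.609 − 29.348 = 58.946 → 58.9°C

58.9°C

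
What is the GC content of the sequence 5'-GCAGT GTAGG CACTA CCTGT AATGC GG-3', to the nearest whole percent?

56%

Base counts: C=6, G=9, A=6, T=6
G+C = 9 + 6 = 15 out of 27 bases
%GC = 15/27 × 100 = 55.56% ≈ 56%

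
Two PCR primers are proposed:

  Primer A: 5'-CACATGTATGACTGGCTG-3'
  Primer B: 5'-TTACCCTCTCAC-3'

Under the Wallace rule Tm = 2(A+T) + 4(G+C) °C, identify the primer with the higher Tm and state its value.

Primer A: A+T=9, G+C=9 → Tm = 2(9)+4(9) = 54°C
Primer B: A+T=6, G+C=6 → Tm = 2(6)+4(6) = 36°C
54°C vs 36°C → primer A is higher.

Primer A, 54°C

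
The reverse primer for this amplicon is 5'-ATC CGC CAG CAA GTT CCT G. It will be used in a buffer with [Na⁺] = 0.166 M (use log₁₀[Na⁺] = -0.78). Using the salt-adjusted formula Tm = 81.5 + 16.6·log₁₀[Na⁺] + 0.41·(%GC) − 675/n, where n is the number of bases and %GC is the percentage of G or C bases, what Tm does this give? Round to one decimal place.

56.8°C

Length n = 19. C=7, G=4, A=4, T=4
G+C = 11, so %GC = 11/19 × 100 = 57.895%
Salt term: 16.6 × (-0.78) = -12.948
GC term: 0.41 × 57.895 = 23.737; length term: −675/19 = −35.526
Tm = 81.5 + (-12.948) + 23.737 − 35.526 = 56.763 → 56.8°C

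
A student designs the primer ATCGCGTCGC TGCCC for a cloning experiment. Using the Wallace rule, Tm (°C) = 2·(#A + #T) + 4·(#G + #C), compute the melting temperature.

Scanning the sequence gives A=1, C=7, G=4, T=3.
A+T = 4, G+C = 11
Tm = 2(4) + 4(11) = 8 + 44 = 52°C

52°C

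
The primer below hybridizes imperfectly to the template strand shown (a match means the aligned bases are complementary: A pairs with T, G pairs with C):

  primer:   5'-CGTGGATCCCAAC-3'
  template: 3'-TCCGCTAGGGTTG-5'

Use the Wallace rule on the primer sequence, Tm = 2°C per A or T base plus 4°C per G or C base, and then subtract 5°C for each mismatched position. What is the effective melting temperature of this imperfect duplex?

Primer base counts: A=3, T=2, G=3, C=5 → A+T=5, G+C=8
Perfect-match Tm = 2(5) + 4(8) = 10 + 32 = 42°C
Mismatches (positions where the bases are not complementary): 3 (at positions 1, 3, 4)
Effective Tm = 42 − 3×5 = 42 − 15 = 27°C

27°C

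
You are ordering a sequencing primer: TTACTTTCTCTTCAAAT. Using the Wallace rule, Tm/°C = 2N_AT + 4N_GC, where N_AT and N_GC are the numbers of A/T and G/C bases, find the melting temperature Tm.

42°C

Base counts: T=9, G=0, C=4, A=4
AT pairs contribute 13, GC pairs contribute 4.
Tm = 4·4 + 2·13 = 16 + 26 = 42°C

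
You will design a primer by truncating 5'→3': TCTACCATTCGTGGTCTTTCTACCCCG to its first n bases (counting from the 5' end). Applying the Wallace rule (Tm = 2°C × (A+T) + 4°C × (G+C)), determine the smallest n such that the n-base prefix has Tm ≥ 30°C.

n = 11

First 10 bases: TCTACCATTC → Tm = 28°C (< 30°C)
First 11 bases: TCTACCATTCG → Tm = 32°C (≥ 30°C)
Since every base adds ≥2°C, Tm only increases with n, so the threshold is first crossed at n = 11.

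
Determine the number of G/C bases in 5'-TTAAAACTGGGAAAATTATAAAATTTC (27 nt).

Base counts: A=13, T=9, G=3, C=2
Total G or C: 3 + 2 = 5

5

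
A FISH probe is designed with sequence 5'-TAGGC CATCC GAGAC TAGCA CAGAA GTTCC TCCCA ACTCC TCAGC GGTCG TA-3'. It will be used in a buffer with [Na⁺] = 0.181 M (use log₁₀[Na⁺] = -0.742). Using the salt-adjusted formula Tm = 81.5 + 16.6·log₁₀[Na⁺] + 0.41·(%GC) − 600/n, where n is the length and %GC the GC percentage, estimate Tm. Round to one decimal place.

80.5°C

Length n = 52. Scanning the sequence gives A=13, G=11, C=18, T=10.
G+C = 29, so %GC = 29/52 × 100 = 55.769%
Salt term: 16.6 × (-0.742) = -12.317
GC term: 0.41 × 55.769 = 22.865; length term: −600/52 = −11.538
Tm = 81.5 + (-12.317) + 22.865 − 11.538 = 80.51 → 80.5°C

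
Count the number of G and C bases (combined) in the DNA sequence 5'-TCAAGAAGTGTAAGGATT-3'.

A=7, G=5, T=5, C=1
G+C = 5 + 1 = 6

6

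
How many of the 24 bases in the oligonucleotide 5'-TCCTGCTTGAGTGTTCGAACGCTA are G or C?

Scanning the sequence gives A=4, G=6, T=8, C=6.
G+C = 6 + 6 = 12

12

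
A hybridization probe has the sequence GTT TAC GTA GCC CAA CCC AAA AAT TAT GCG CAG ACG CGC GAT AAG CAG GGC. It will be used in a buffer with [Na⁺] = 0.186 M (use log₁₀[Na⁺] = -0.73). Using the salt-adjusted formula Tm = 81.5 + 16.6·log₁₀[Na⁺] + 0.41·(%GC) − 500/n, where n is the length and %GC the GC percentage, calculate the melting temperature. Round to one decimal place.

81.3°C

Length n = 51. Base counts: G=13, A=16, T=8, C=14
G+C = 27, so %GC = 27/51 × 100 = 52.941%
Salt term: 16.6 × (-0.73) = -12.118
GC term: 0.41 × 52.941 = 21.706; length term: −500/51 = −9.804
Tm = 81.5 + (-12.118) + 21.706 − 9.804 = 81.284 → 81.3°C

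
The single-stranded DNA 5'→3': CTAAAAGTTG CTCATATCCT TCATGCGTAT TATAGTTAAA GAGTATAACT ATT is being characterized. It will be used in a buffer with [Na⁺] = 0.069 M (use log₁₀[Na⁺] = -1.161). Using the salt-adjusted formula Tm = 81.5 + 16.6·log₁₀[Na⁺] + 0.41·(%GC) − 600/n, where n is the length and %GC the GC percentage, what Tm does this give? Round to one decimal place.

62.5°C

Length n = 53. Counting bases: G=7, A=18, T=20, C=8
G+C = 15, so %GC = 15/53 × 100 = 28.302%
Salt term: 16.6 × (-1.161) = -19.273
GC term: 0.41 × 28.302 = 11.604; length term: −600/53 = −11.321
Tm = 81.5 + (-19.273) + 11.604 − 11.321 = 62.51 → 62.5°C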